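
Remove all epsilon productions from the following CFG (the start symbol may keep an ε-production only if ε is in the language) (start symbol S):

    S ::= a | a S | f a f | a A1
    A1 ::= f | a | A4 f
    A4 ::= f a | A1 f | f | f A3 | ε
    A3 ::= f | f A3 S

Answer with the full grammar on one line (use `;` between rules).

S ::= a | a S | f a f | a A1; A1 ::= f | a | A4 f; A4 ::= f a | A1 f | f | f A3; A3 ::= f | f A3 S

The nullable symbols are {A4}.
ε ∉ L(G), so no ε-production is kept.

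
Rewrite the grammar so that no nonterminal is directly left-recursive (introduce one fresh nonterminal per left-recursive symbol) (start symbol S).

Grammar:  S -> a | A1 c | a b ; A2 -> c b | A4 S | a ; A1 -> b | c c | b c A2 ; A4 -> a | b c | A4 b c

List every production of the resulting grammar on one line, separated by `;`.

S -> a | A1 c | a b; A2 -> c b | A4 S | a; A1 -> b | c c | b c A2; A4 -> a A4' | b c A4'; A4' -> b c A4' | ε

Directly left-recursive nonterminal: A4.
For A4: α = {b c}, β = {a, b c}. Rewrite as A4 → β A4' and A4' → α A4' | ε.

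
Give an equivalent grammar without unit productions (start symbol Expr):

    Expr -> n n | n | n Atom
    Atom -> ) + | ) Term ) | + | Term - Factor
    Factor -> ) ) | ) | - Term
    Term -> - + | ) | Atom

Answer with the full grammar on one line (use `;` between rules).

Expr -> n n | n | n Atom; Atom -> ) + | ) Term ) | + | Term - Factor; Factor -> ) ) | ) | - Term; Term -> - + | ) | ) + | ) Term ) | + | Term - Factor

Unit pairs: Term ⇒* {Atom}.
For every A with A ⇒* B via unit rules, add B's non-unit alternatives to A; then delete every rule of the form X → Y.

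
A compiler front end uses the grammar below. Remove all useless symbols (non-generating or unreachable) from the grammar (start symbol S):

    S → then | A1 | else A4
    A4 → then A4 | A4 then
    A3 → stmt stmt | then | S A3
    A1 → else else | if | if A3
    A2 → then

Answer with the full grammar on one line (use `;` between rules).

Generating nonterminals: {A1, A2, A3, S}.
Reachable from S after that: {A1, A3, S}.
Removed useless symbols: {A2, A4} and every production mentioning them.

S → then | A1; A3 → stmt stmt | then | S A3; A1 → else else | if | if A3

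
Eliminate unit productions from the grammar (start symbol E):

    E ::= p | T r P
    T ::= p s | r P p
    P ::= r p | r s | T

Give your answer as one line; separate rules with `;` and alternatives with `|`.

E ::= p | T r P; T ::= p s | r P p; P ::= r p | r s | p s | r P p

Unit pairs: P ⇒* {T}.
For every A with A ⇒* B via unit rules, add B's non-unit alternatives to A; then delete every rule of the form X → Y.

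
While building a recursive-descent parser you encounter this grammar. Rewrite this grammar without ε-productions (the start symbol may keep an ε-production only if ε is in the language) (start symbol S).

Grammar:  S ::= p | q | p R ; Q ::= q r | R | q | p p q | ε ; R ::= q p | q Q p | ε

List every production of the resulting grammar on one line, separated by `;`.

S ::= p | q | p R; Q ::= q r | R | q | p p q; R ::= q p | q Q p

The nullable symbols are {Q, R}.
ε ∉ L(G), so no ε-production is kept.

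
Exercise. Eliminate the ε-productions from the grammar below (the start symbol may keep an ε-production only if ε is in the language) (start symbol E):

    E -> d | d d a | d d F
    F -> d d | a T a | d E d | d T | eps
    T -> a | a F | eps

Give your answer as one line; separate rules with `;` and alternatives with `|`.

E -> d | d d a | d d F | d d; F -> d d | a T a | a a | d E d | d T | d; T -> a | a F

The nullable symbols are {F, T}.
ε ∉ L(G), so no ε-production is kept.
Expand every rule over subsets of its nullable positions: E → d d F gives d d F | d d. F → a T a gives a T a | a a. F → d T gives d T | d.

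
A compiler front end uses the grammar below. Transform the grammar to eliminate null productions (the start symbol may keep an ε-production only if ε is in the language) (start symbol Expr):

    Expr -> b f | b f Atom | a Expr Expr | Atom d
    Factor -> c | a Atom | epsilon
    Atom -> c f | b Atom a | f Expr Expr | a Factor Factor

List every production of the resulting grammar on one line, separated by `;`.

Expr -> b f | b f Atom | a Expr Expr | Atom d; Factor -> c | a Atom; Atom -> c f | b Atom a | f Expr Expr | a Factor Factor | a Factor | a

The nullable symbols are {Factor}.
ε ∉ L(G), so no ε-production is kept.
For each production, add variants omitting each subset of nullable occurrences: Atom → a Factor Factor gives a Factor Factor | a Factor | a.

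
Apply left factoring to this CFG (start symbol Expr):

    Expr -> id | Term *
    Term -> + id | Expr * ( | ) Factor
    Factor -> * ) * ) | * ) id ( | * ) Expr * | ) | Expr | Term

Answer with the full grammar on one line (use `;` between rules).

Expr -> id | Term *; Term -> + id | Expr * ( | ) Factor; Factor -> ) | Expr | Term | * ) Factor1; Factor1 -> * ) | id ( | Expr *

Factor has alternatives sharing prefix '* )': factor to Factor → * ) Factor1 with Factor1 → * ) | id ( | Expr *.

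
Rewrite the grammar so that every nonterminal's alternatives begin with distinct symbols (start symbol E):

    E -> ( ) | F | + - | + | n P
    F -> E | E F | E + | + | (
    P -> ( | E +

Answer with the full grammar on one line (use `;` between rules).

E -> ( ) | F | n P | + E'; F -> + | ( | E F'; P -> ( | E +; E' -> - | epsilon; F' -> epsilon | F | +

E has alternatives sharing prefix '+': factor to E → + E' with E' → - | ε.
F has alternatives sharing prefix 'E': factor to F → E F' with F' → ε | F | +.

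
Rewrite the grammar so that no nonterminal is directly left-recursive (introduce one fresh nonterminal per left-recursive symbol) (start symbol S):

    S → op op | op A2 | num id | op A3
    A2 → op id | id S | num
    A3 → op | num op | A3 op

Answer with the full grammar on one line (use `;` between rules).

Directly left-recursive nonterminal: A3.
For A3: α = {op}, β = {op, num op}. Rewrite as A3 → β A3' and A3' → α A3' | ε.

S → op op | op A2 | num id | op A3; A2 → op id | id S | num; A3 → op A3' | num op A3'; A3' → op A3' | epsilon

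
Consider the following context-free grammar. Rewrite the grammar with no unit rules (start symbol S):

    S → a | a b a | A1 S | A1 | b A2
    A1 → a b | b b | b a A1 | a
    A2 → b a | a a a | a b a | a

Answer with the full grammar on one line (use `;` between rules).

S → a b | b b | b a A1 | a | a b a | A1 S | b A2; A1 → a b | b b | b a A1 | a; A2 → b a | a a a | a b a | a

Unit pairs: S ⇒* {A1}.
For every A with A ⇒* B via unit rules, add B's non-unit alternatives to A; then delete every rule of the form X → Y.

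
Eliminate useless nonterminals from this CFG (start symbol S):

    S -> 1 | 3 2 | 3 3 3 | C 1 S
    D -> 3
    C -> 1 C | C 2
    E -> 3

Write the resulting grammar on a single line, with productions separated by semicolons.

Generating nonterminals: {D, E, S}.
Reachable from S after that: {S}.
Removed useless symbols: {C, D, E} and every production mentioning them.

S -> 1 | 3 2 | 3 3 3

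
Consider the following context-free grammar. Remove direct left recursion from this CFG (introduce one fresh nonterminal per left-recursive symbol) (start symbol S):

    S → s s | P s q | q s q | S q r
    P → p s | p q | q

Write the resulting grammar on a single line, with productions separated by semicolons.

S is directly left-recursive.
For S: α = {q r}, β = {s s, P s q, q s q}. Rewrite as S → β S' and S' → α S' | ε.

S → s s S' | P s q S' | q s q S'; P → p s | p q | q; S' → q r S' | eps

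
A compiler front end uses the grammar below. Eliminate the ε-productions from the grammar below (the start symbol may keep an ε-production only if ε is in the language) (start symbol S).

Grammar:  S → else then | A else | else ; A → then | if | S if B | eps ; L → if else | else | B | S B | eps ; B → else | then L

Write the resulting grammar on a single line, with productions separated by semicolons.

S → else then | A else | else; A → then | if | S if B; L → if else | else | B | S B; B → else | then L | then

Nullable set = {A, L}.
ε ∉ L(G), so no ε-production is kept.
For each production, add variants omitting each subset of nullable occurrences: S → A else gives A else | else. B → then L gives then L | then.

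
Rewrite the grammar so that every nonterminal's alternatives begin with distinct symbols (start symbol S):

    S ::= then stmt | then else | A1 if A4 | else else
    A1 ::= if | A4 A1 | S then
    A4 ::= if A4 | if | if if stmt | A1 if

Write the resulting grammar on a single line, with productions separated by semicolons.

S has alternatives sharing prefix 'then': factor to S → then S' with S' → stmt | else.
A4 has alternatives sharing prefix 'if': factor to A4 → if A4' with A4' → A4 | ε | if stmt.

S ::= A1 if A4 | else else | then S'; A1 ::= if | A4 A1 | S then; A4 ::= A1 if | if A4'; S' ::= stmt | else; A4' ::= A4 | ε | if stmt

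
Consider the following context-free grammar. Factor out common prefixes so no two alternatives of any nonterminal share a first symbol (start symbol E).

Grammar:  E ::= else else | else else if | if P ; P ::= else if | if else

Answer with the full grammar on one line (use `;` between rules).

E has alternatives sharing prefix 'else else': factor to E → else else E' with E' → ε | if.

E ::= if P | else else E'; P ::= else if | if else; E' ::= ε | if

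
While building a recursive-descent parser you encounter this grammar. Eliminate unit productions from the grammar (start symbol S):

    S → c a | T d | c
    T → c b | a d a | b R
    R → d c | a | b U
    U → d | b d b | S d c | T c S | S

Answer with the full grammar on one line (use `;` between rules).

Unit pairs: U ⇒* {S}.
For every A with A ⇒* B via unit rules, add B's non-unit alternatives to A; then delete every rule of the form X → Y.

S → c a | T d | c; T → c b | a d a | b R; R → d c | a | b U; U → d | b d b | S d c | T c S | c a | T d | c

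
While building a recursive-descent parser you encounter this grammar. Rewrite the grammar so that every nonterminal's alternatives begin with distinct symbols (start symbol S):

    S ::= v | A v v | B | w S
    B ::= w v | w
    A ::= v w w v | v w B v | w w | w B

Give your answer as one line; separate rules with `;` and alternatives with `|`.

B has alternatives sharing prefix 'w': factor to B → w B' with B' → v | ε.
A has alternatives sharing prefix 'v w': factor to A → v w A' with A' → w v | B v.
A has alternatives sharing prefix 'w': factor to A → w A'' with A'' → w | B.

S ::= v | A v v | B | w S; B ::= w B'; A ::= v w A' | w A''; B' ::= v | ε; A' ::= w v | B v; A'' ::= w | B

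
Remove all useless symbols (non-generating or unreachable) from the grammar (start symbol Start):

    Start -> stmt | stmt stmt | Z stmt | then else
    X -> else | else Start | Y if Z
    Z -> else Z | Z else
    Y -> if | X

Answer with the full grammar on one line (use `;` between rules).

Start -> stmt | stmt stmt | then else

Generating nonterminals: {Start, X, Y}.
Reachable from Start after that: {Start}.
Removed useless symbols: {X, Y, Z} and every production mentioning them.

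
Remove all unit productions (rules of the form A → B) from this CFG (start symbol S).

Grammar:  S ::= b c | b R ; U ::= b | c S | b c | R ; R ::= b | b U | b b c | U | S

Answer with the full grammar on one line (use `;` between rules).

Unit pairs: R ⇒* {S, U}; U ⇒* {R, S}.
For every A with A ⇒* B via unit rules, add B's non-unit alternatives to A; then delete every rule of the form X → Y.

S ::= b c | b R; U ::= b | c S | b c | b R | b U | b b c; R ::= b | c S | b c | b R | b U | b b c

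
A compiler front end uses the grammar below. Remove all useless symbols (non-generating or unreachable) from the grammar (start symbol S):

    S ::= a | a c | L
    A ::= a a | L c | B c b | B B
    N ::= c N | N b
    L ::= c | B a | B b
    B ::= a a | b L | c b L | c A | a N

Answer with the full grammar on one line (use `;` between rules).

S ::= a | a c | L; A ::= a a | L c | B c b | B B; L ::= c | B a | B b; B ::= a a | b L | c b L | c A

Generating nonterminals: {A, B, L, S}.
Reachable from S after that: {A, B, L, S}.
Removed useless symbols: {N} and every production mentioning them.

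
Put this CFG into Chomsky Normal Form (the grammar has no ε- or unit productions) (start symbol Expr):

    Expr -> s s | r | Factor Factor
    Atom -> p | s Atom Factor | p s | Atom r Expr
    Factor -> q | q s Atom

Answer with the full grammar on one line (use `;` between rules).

Introduce a nonterminal for each terminal appearing in a rule of length ≥ 2: X1 → s, X2 → p, X3 → r, X4 → q.
Binarize each right-hand side of length ≥ 3 by chaining fresh nonterminals (Y1, Y2, …): affected rules were Atom → X1 Atom Factor; Atom → Atom X3 Expr; Factor → X4 X1 Atom.

Expr -> X1 X1 | r | Factor Factor; Atom -> p | X1 Y1 | X2 X1 | Atom Y2; Factor -> q | X4 Y3; X1 -> s; X2 -> p; X3 -> r; X4 -> q; Y1 -> Atom Factor; Y2 -> X3 Expr; Y3 -> X1 Atom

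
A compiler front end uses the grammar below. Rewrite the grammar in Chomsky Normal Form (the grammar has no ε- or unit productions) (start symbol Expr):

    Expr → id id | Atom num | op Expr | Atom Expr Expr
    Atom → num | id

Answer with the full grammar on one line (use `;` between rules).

Expr → X1 X1 | Atom X2 | X3 Expr | Atom Y1; Atom → num | id; X1 → id; X2 → num; X3 → op; Y1 → Expr Expr

Introduce a nonterminal for each terminal appearing in a rule of length ≥ 2: X1 → id, X2 → num, X3 → op.
Binarize each right-hand side of length ≥ 3 by chaining fresh nonterminals (Y1, Y2, …): affected rules were Expr → Atom Expr Expr.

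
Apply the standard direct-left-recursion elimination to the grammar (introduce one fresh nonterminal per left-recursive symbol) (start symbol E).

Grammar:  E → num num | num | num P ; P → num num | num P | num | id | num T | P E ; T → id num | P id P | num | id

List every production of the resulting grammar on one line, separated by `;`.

P is directly left-recursive.
For P: α = {E}, β = {num num, num P, num, id, num T}. Rewrite as P → β P' and P' → α P' | ε.

E → num num | num | num P; P → num num P' | num P P' | num P' | id P' | num T P'; T → id num | P id P | num | id; P' → E P' | eps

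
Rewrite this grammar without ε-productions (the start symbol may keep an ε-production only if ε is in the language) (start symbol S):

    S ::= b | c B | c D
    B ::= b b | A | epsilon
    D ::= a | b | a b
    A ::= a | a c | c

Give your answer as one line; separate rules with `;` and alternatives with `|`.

Nullable nonterminals: {B}.
ε ∉ L(G), so no ε-production is kept.
For each production, add variants omitting each subset of nullable occurrences: S → c B gives c B | c.

S ::= b | c B | c | c D; B ::= b b | A; D ::= a | b | a b; A ::= a | a c | c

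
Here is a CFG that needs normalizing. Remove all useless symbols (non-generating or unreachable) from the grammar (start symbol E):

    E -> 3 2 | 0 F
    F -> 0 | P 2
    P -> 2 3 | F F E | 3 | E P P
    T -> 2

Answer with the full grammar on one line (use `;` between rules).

E -> 3 2 | 0 F; F -> 0 | P 2; P -> 2 3 | F F E | 3 | E P P

Generating nonterminals: {E, F, P, T}.
Reachable from E after that: {E, F, P}.
Removed useless symbols: {T} and every production mentioning them.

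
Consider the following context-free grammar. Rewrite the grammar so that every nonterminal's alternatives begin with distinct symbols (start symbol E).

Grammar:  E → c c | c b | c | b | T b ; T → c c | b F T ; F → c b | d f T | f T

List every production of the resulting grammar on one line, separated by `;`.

E has alternatives sharing prefix 'c': factor to E → c E' with E' → c | b | ε.

E → b | T b | c E'; T → c c | b F T; F → c b | d f T | f T; E' → c | b | ε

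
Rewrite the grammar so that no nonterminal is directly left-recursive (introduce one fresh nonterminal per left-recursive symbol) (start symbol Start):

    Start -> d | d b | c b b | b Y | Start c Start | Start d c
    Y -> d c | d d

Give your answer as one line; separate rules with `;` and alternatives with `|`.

Start -> d Start1 | d b Start1 | c b b Start1 | b Y Start1; Y -> d c | d d; Start1 -> c Start Start1 | d c Start1 | eps

Left recursion appears on Start.
For Start: α = {c Start, d c}, β = {d, d b, c b b, b Y}. Rewrite as Start → β Start1 and Start1 → α Start1 | ε.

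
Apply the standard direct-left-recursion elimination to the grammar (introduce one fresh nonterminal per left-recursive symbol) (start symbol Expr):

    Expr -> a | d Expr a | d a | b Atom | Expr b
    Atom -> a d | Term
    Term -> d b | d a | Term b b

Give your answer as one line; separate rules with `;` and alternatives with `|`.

Expr -> a Expr1 | d Expr a Expr1 | d a Expr1 | b Atom Expr1; Atom -> a d | Term; Term -> d b Term1 | d a Term1; Expr1 -> b Expr1 | ε; Term1 -> b b Term1 | ε

Left recursion appears on Expr, Term.
For Expr: α = {b}, β = {a, d Expr a, d a, b Atom}. Rewrite as Expr → β Expr1 and Expr1 → α Expr1 | ε.
For Term: α = {b b}, β = {d b, d a}. Rewrite as Term → β Term1 and Term1 → α Term1 | ε.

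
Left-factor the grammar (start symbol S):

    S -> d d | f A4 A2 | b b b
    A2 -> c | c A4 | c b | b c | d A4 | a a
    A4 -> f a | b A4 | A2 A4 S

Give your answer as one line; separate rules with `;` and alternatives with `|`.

S -> d d | f A4 A2 | b b b; A2 -> b c | d A4 | a a | c A2'; A4 -> f a | b A4 | A2 A4 S; A2' -> ε | A4 | b

A2 has alternatives sharing prefix 'c': factor to A2 → c A2' with A2' → ε | A4 | b.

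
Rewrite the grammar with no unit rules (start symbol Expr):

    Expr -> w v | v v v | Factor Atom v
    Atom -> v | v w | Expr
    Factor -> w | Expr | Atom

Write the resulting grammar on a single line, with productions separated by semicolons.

Unit pairs: Atom ⇒* {Expr}; Factor ⇒* {Atom, Expr}.
For each unit pair (A, B), copy every non-unit production of B to A, then drop all unit productions.

Expr -> w v | v v v | Factor Atom v; Atom -> v | v w | w v | v v v | Factor Atom v; Factor -> v | v w | w | w v | v v v | Factor Atom v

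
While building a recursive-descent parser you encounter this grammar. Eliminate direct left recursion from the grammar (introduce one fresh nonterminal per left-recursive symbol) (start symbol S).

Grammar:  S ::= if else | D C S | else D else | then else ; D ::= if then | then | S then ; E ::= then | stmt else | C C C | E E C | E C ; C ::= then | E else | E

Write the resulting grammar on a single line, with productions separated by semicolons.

S ::= if else | D C S | else D else | then else; D ::= if then | then | S then; E ::= then E' | stmt else E' | C C C E'; C ::= then | E else | E; E' ::= E C E' | C E' | ε

Left recursion appears on E.
For E: α = {E C, C}, β = {then, stmt else, C C C}. Rewrite as E → β E' and E' → α E' | ε.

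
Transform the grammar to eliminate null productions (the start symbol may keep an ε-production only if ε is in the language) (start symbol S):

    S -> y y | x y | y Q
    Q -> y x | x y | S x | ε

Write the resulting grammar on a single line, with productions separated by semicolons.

Nullable set = {Q}.
ε ∉ L(G), so no ε-production is kept.
For each production, add variants omitting each subset of nullable occurrences: S → y Q gives y Q | y.

S -> y y | x y | y Q | y; Q -> y x | x y | S x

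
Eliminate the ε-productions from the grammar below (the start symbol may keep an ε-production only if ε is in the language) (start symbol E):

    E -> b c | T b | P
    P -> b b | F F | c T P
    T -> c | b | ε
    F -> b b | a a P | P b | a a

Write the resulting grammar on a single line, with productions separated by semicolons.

The nullable symbols are {T}.
ε ∉ L(G), so no ε-production is kept.
Add the nullable-subset variants: E → T b gives T b | b. P → c T P gives c T P | c P.

E -> b c | T b | b | P; P -> b b | F F | c T P | c P; T -> c | b; F -> b b | a a P | P b | a a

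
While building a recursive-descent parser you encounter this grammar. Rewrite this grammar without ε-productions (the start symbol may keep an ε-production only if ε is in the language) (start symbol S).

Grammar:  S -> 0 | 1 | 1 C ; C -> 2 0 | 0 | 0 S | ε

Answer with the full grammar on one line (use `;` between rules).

Nullable set = {C}.
ε ∉ L(G), so no ε-production is kept.

S -> 0 | 1 | 1 C; C -> 2 0 | 0 | 0 S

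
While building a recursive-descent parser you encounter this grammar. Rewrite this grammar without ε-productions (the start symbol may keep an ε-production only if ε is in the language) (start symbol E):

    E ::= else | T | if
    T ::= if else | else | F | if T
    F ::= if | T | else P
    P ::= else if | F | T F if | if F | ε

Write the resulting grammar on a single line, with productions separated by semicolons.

The nullable symbols are {P}.
ε ∉ L(G), so no ε-production is kept.
Expand every rule over subsets of its nullable positions: F → else P gives else P | else.

E ::= else | T | if; T ::= if else | else | F | if T; F ::= if | T | else P | else; P ::= else if | F | T F if | if F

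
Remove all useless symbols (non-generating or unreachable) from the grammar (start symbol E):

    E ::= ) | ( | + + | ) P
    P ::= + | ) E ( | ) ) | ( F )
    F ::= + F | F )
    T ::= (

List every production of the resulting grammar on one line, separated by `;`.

Generating nonterminals: {E, P, T}.
Reachable from E after that: {E, P}.
Removed useless symbols: {F, T} and every production mentioning them.

E ::= ) | ( | + + | ) P; P ::= + | ) E ( | ) )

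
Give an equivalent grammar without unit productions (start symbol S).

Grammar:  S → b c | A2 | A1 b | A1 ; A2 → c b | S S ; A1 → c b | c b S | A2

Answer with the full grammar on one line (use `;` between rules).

S → c b | S S | c b S | b c | A1 b; A2 → c b | S S; A1 → c b | S S | c b S

Unit pairs: A1 ⇒* {A2}; S ⇒* {A1, A2}.
Replace each nonterminal's rules with the union of the non-unit rules of every nonterminal it unit-derives.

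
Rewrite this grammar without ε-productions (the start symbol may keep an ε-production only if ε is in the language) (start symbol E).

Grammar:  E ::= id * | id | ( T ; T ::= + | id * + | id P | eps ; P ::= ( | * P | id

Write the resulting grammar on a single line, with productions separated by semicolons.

E ::= id * | id | ( T | (; T ::= + | id * + | id P; P ::= ( | * P | id

The nullable symbols are {T}.
ε ∉ L(G), so no ε-production is kept.
Add the nullable-subset variants: E → ( T gives ( T | (.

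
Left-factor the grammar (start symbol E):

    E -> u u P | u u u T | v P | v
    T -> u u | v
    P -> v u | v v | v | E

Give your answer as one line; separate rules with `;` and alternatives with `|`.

E -> u u E' | v E''; T -> u u | v; P -> E | v P'; E' -> P | u T; E'' -> P | eps; P' -> u | v | eps

E has alternatives sharing prefix 'u u': factor to E → u u E' with E' → P | u T.
E has alternatives sharing prefix 'v': factor to E → v E'' with E'' → P | ε.
P has alternatives sharing prefix 'v': factor to P → v P' with P' → u | v | ε.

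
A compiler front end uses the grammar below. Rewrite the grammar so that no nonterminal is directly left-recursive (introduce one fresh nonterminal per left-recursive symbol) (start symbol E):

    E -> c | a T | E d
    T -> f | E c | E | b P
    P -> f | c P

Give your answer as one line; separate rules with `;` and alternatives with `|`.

E -> c E' | a T E'; T -> f | E c | E | b P; P -> f | c P; E' -> d E' | ε

Directly left-recursive nonterminal: E.
For E: α = {d}, β = {c, a T}. Rewrite as E → β E' and E' → α E' | ε.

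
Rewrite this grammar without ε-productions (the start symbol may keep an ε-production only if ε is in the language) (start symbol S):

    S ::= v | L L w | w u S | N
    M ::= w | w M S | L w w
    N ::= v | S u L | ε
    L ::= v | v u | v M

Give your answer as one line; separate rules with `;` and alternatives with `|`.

Nullable set = {N, S}.
ε ∈ L(G) since S is nullable, so keep S → ε.
For each production, add variants omitting each subset of nullable occurrences: S → w u S gives w u S | w u. M → w M S gives w M S | w M. N → S u L gives S u L | u L.

S ::= v | L L w | w u S | w u | N | ε; M ::= w | w M S | w M | L w w; N ::= v | S u L | u L; L ::= v | v u | v M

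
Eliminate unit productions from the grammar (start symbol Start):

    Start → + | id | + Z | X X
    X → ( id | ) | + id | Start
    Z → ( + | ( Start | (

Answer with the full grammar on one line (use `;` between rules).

Unit pairs: X ⇒* {Start}.
For every A with A ⇒* B via unit rules, add B's non-unit alternatives to A; then delete every rule of the form X → Y.

Start → + | id | + Z | X X; X → + | id | + Z | X X | ( id | ) | + id; Z → ( + | ( Start | (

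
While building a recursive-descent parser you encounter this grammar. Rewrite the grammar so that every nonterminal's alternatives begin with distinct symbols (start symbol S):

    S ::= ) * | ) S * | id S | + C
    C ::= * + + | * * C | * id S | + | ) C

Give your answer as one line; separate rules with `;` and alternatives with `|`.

S has alternatives sharing prefix ')': factor to S → ) S' with S' → * | S *.
C has alternatives sharing prefix '*': factor to C → * C' with C' → + + | * C | id S.

S ::= id S | + C | ) S'; C ::= + | ) C | * C'; S' ::= * | S *; C' ::= + + | * C | id S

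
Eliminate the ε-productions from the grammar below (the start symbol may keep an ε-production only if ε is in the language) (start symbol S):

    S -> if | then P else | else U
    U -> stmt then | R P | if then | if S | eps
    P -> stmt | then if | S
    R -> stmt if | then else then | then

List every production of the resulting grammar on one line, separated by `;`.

The nullable symbols are {U}.
ε ∉ L(G), so no ε-production is kept.
Add the nullable-subset variants: S → else U gives else U | else.

S -> if | then P else | else U | else; U -> stmt then | R P | if then | if S; P -> stmt | then if | S; R -> stmt if | then else then | then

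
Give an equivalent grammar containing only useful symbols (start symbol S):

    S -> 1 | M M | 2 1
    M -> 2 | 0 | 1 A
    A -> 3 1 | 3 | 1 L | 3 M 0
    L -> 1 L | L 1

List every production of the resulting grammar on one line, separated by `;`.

Generating nonterminals: {A, M, S}.
Reachable from S after that: {A, M, S}.
Removed useless symbols: {L} and every production mentioning them.

S -> 1 | M M | 2 1; M -> 2 | 0 | 1 A; A -> 3 1 | 3 | 3 M 0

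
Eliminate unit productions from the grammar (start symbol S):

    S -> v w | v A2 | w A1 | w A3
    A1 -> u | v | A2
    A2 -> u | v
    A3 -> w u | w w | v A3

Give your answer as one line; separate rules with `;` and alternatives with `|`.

Unit pairs: A1 ⇒* {A2}.
For every A with A ⇒* B via unit rules, add B's non-unit alternatives to A; then delete every rule of the form X → Y.

S -> v w | v A2 | w A1 | w A3; A1 -> u | v; A2 -> u | v; A3 -> w u | w w | v A3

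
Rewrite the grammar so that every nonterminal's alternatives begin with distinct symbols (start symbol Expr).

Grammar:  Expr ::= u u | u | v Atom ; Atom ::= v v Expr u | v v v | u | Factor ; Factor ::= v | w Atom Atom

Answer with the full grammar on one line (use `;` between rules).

Expr ::= v Atom | u Expr1; Atom ::= u | Factor | v v Atom1; Factor ::= v | w Atom Atom; Expr1 ::= u | ε; Atom1 ::= Expr u | v

Expr has alternatives sharing prefix 'u': factor to Expr → u Expr1 with Expr1 → u | ε.
Atom has alternatives sharing prefix 'v v': factor to Atom → v v Atom1 with Atom1 → Expr u | v.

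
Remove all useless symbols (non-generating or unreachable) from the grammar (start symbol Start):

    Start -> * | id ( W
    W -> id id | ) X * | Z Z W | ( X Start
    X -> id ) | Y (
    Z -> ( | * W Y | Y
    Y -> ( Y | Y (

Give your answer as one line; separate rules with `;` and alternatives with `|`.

Start -> * | id ( W; W -> id id | ) X * | Z Z W | ( X Start; X -> id ); Z -> (

Generating nonterminals: {Start, W, X, Z}.
Reachable from Start after that: {Start, W, X, Z}.
Removed useless symbols: {Y} and every production mentioning them.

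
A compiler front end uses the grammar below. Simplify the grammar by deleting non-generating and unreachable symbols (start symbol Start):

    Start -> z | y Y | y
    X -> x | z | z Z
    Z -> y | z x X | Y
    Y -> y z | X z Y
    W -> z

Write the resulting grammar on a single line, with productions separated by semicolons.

Start -> z | y Y | y; X -> x | z | z Z; Z -> y | z x X | Y; Y -> y z | X z Y

Generating nonterminals: {Start, W, X, Y, Z}.
Reachable from Start after that: {Start, X, Y, Z}.
Removed useless symbols: {W} and every production mentioning them.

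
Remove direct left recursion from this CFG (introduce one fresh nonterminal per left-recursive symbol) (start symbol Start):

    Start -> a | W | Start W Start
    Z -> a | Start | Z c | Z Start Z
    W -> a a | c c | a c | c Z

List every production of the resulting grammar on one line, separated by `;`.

Left recursion appears on Start, Z.
For Start: α = {W Start}, β = {a, W}. Rewrite as Start → β Start1 and Start1 → α Start1 | ε.
For Z: α = {c, Start Z}, β = {a, Start}. Rewrite as Z → β Z1 and Z1 → α Z1 | ε.

Start -> a Start1 | W Start1; Z -> a Z1 | Start Z1; W -> a a | c c | a c | c Z; Start1 -> W Start Start1 | ε; Z1 -> c Z1 | Start Z Z1 | ε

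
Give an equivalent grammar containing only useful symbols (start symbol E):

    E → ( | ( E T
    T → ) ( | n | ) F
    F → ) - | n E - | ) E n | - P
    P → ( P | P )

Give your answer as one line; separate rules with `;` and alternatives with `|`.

E → ( | ( E T; T → ) ( | n | ) F; F → ) - | n E - | ) E n

Generating nonterminals: {E, F, T}.
Reachable from E after that: {E, F, T}.
Removed useless symbols: {P} and every production mentioning them.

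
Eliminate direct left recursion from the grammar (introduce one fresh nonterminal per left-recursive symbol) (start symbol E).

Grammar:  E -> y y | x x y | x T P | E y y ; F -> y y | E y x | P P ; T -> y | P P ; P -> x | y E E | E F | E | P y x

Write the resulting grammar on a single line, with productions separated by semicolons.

E -> y y E' | x x y E' | x T P E'; F -> y y | E y x | P P; T -> y | P P; P -> x P' | y E E P' | E F P' | E P'; E' -> y y E' | eps; P' -> y x P' | eps

Directly left-recursive nonterminals: E, P.
For E: α = {y y}, β = {y y, x x y, x T P}. Rewrite as E → β E' and E' → α E' | ε.
For P: α = {y x}, β = {x, y E E, E F, E}. Rewrite as P → β P' and P' → α P' | ε.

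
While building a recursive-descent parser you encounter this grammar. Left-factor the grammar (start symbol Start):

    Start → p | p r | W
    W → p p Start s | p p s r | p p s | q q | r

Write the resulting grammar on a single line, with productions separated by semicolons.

Start → W | p Start1; W → q q | r | p p W1; Start1 → ε | r; W1 → Start s | s W11; W11 → r | ε

Start has alternatives sharing prefix 'p': factor to Start → p Start1 with Start1 → ε | r.
W has alternatives sharing prefix 'p p': factor to W → p p W1 with W1 → Start s | s r | s.
W1 has alternatives sharing prefix 's': factor to W1 → s W11 with W11 → r | ε.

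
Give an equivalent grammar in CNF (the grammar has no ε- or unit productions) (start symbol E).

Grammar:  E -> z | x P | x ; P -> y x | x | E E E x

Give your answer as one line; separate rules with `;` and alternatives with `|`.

Introduce a nonterminal for each terminal appearing in a rule of length ≥ 2: X1 → x, X2 → y.
Binarize each right-hand side of length ≥ 3 by chaining fresh nonterminals (Y1, Y2, …): affected rules were P → E E E X1.

E -> z | X1 P | x; P -> X2 X1 | x | E Y1; X1 -> x; X2 -> y; Y1 -> E Y2; Y2 -> E X1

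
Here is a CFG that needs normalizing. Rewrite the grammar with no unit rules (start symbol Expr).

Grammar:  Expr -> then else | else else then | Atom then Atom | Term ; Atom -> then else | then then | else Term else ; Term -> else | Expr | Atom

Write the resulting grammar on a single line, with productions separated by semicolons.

Unit pairs: Expr ⇒* {Atom, Term}; Term ⇒* {Atom, Expr}.
Replace each nonterminal's rules with the union of the non-unit rules of every nonterminal it unit-derives.

Expr -> else | then else | then then | else Term else | else else then | Atom then Atom; Atom -> then else | then then | else Term else; Term -> else | then else | then then | else Term else | else else then | Atom then Atom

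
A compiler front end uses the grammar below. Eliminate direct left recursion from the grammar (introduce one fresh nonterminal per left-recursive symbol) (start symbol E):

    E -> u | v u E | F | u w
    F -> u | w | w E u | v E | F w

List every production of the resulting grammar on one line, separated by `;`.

E -> u | v u E | F | u w; F -> u F' | w F' | w E u F' | v E F'; F' -> w F' | ε

F is directly left-recursive.
For F: α = {w}, β = {u, w, w E u, v E}. Rewrite as F → β F' and F' → α F' | ε.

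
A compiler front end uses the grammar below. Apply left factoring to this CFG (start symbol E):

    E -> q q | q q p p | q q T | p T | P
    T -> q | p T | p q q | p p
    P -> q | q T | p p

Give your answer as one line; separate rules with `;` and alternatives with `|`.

E -> p T | P | q q E'; T -> q | p T'; P -> p p | q P'; E' -> ε | p p | T; T' -> T | q q | p; P' -> ε | T

E has alternatives sharing prefix 'q q': factor to E → q q E' with E' → ε | p p | T.
T has alternatives sharing prefix 'p': factor to T → p T' with T' → T | q q | p.
P has alternatives sharing prefix 'q': factor to P → q P' with P' → ε | T.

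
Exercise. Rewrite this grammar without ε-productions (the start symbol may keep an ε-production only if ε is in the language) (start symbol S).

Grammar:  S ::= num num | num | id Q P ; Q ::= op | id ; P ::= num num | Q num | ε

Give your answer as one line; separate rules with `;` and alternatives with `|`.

Nullable set = {P}.
ε ∉ L(G), so no ε-production is kept.
For each production, add variants omitting each subset of nullable occurrences: S → id Q P gives id Q P | id Q.

S ::= num num | num | id Q P | id Q; Q ::= op | id; P ::= num num | Q num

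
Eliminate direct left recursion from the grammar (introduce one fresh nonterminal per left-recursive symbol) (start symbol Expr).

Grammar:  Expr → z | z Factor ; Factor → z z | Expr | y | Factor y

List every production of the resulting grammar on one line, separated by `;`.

Expr → z | z Factor; Factor → z z Factor1 | Expr Factor1 | y Factor1; Factor1 → y Factor1 | ε

Factor is directly left-recursive.
For Factor: α = {y}, β = {z z, Expr, y}. Rewrite as Factor → β Factor1 and Factor1 → α Factor1 | ε.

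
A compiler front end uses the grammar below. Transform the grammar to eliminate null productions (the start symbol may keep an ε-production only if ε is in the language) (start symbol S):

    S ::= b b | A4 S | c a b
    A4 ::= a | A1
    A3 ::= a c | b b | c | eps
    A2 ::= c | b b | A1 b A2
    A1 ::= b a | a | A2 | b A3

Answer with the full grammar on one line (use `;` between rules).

Nullable set = {A3}.
ε ∉ L(G), so no ε-production is kept.
Expand every rule over subsets of its nullable positions: A1 → b A3 gives b A3 | b.

S ::= b b | A4 S | c a b; A4 ::= a | A1; A3 ::= a c | b b | c; A2 ::= c | b b | A1 b A2; A1 ::= b a | a | A2 | b A3 | b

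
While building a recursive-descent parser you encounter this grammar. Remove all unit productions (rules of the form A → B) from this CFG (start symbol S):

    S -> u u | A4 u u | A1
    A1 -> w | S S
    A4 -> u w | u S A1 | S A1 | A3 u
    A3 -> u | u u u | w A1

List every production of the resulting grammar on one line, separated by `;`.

Unit pairs: S ⇒* {A1}.
For every A with A ⇒* B via unit rules, add B's non-unit alternatives to A; then delete every rule of the form X → Y.

S -> w | S S | u u | A4 u u; A1 -> w | S S; A4 -> u w | u S A1 | S A1 | A3 u; A3 -> u | u u u | w A1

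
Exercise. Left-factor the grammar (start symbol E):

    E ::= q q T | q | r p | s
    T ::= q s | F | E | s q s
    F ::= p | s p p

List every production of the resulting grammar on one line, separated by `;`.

E ::= r p | s | q E'; T ::= q s | F | E | s q s; F ::= p | s p p; E' ::= q T | ε

E has alternatives sharing prefix 'q': factor to E → q E' with E' → q T | ε.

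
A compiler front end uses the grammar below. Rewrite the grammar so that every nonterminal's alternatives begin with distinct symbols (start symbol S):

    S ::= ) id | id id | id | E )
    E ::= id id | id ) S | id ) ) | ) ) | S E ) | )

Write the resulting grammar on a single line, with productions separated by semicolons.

S ::= ) id | E ) | id S'; E ::= S E ) | id E' | ) E''; S' ::= id | ε; E' ::= id | ) E'''; E'' ::= ) | ε; E''' ::= S | )

S has alternatives sharing prefix 'id': factor to S → id S' with S' → id | ε.
E has alternatives sharing prefix 'id': factor to E → id E' with E' → id | ) S | ) ).
E has alternatives sharing prefix ')': factor to E → ) E'' with E'' → ) | ε.
E' has alternatives sharing prefix ')': factor to E' → ) E''' with E''' → S | ).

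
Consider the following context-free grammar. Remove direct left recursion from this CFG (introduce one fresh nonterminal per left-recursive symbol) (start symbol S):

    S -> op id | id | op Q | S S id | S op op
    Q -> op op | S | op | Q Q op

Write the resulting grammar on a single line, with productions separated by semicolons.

S -> op id S' | id S' | op Q S'; Q -> op op Q' | S Q' | op Q'; S' -> S id S' | op op S' | epsilon; Q' -> Q op Q' | epsilon

S, Q are directly left-recursive.
For S: α = {S id, op op}, β = {op id, id, op Q}. Rewrite as S → β S' and S' → α S' | ε.
For Q: α = {Q op}, β = {op op, S, op}. Rewrite as Q → β Q' and Q' → α Q' | ε.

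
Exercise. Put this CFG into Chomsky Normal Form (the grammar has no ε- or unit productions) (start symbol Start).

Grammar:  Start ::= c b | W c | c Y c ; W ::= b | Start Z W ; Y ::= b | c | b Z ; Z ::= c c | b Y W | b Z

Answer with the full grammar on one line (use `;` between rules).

Start ::= X1 X2 | W X1 | X1 Y1; W ::= b | Start Y2; Y ::= b | c | X2 Z; Z ::= X1 X1 | X2 Y3 | X2 Z; X1 ::= c; X2 ::= b; Y1 ::= Y X1; Y2 ::= Z W; Y3 ::= Y W

Introduce a nonterminal for each terminal appearing in a rule of length ≥ 2: X1 → c, X2 → b.
Binarize each right-hand side of length ≥ 3 by chaining fresh nonterminals (Y1, Y2, …): affected rules were Start → X1 Y X1; W → Start Z W; Z → X2 Y W.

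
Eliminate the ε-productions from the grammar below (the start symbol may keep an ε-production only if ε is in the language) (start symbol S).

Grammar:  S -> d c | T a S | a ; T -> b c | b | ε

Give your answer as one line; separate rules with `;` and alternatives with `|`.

The nullable symbols are {T}.
ε ∉ L(G), so no ε-production is kept.
Expand every rule over subsets of its nullable positions: S → T a S gives T a S | a S.

S -> d c | T a S | a S | a; T -> b c | b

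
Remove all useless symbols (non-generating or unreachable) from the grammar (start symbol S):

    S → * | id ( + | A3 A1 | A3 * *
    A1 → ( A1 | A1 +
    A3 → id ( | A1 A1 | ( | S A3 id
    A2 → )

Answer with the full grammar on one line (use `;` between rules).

Generating nonterminals: {A2, A3, S}.
Reachable from S after that: {A3, S}.
Removed useless symbols: {A1, A2} and every production mentioning them.

S → * | id ( + | A3 * *; A3 → id ( | ( | S A3 id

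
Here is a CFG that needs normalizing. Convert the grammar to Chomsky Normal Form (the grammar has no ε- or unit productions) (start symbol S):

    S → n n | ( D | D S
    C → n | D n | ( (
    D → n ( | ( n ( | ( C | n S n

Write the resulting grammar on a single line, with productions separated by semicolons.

S → X1 X1 | X2 D | D S; C → n | D X1 | X2 X2; D → X1 X2 | X2 Y1 | X2 C | X1 Y2; X1 → n; X2 → (; Y1 → X1 X2; Y2 → S X1

Introduce a nonterminal for each terminal appearing in a rule of length ≥ 2: X1 → n, X2 → (.
Binarize each right-hand side of length ≥ 3 by chaining fresh nonterminals (Y1, Y2, …): affected rules were D → X2 X1 X2; D → X1 S X1.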